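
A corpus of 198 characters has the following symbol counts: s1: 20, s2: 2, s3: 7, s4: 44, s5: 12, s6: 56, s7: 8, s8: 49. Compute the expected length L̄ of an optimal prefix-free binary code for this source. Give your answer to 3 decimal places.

2.525 bits/symbol

Probabilities are the counts divided by 198.
Repeatedly combine the two least-probable nodes; the expected code length is the sum of the merged weights.
merge 1/99 + 7/198 → 1/22
merge 4/99 + 1/22 → 17/198
merge 2/33 + 17/198 → 29/198
merge 10/99 + 29/198 → 49/198
merge 2/9 + 49/198 → 31/66
merge 49/198 + 28/99 → 35/66
merge 31/66 + 35/66 → 1
L = 1/22 + 17/198 + 29/198 + 49/198 + 31/66 + 35/66 + 1 = 250/99 ≈ 2.525 bits/symbol.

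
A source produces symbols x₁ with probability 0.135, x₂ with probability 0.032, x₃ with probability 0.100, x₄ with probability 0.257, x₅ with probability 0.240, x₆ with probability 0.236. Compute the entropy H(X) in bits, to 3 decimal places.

H = −Σ pᵢ log₂ pᵢ.
−0.135·log₂(0.135) = 0.3900
−0.032·log₂(0.032) = 0.1589
−0.100·log₂(0.100) = 0.3322
−0.257·log₂(0.257) = 0.5038
−0.240·log₂(0.240) = 0.4941
−0.236·log₂(0.236) = 0.4916
Sum ≈ 2.3706 → 2.371 bits.

2.371 bits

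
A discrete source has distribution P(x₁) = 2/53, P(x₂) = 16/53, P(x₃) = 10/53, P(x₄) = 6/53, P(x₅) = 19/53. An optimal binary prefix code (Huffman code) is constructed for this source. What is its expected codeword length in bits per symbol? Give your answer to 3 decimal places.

Repeatedly combine the two least-probable nodes; the expected code length is the sum of the merged weights.
merge 2/53 + 6/53 → 8/53
merge 8/53 + 10/53 → 18/53
merge 16/53 + 18/53 → 34/53
merge 19/53 + 34/53 → 1
L = 8/53 + 18/53 + 34/53 + 1 = 113/53 ≈ 2.132 bits/symbol.

2.132 bits/symbol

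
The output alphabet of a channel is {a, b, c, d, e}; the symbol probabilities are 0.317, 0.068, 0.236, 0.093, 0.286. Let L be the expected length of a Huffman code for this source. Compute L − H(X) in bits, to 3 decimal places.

Entropy H = −Σ p log₂ p ≈ 2.1159 bits.
Huffman merges: 17/250+93/1000→161/1000; 161/1000+59/250→397/1000; 143/500+317/1000→603/1000; 397/1000+603/1000→1. L = 2161/1000 ≈ 2.1610.
L − H = 2.1610 − 2.1159 = 0.045 bits.

0.045 bits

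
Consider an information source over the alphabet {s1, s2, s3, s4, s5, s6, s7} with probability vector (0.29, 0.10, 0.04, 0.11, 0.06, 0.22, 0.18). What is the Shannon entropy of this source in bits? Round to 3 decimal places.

2.556 bits

H = −Σ pᵢ log₂ pᵢ.
−0.29·log₂(0.29) = 0.5179
−0.10·log₂(0.10) = 0.3322
−0.04·log₂(0.04) = 0.1858
−0.11·log₂(0.11) = 0.3503
−0.06·log₂(0.06) = 0.2435
−0.22·log₂(0.22) = 0.4806
−0.18·log₂(0.18) = 0.4453
Sum ≈ 2.5556 → 2.556 bits.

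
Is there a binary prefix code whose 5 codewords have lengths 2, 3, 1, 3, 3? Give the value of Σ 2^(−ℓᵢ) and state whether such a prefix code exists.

1.125; no

With common denominator 2^3 = 8: Σ 2^(−ℓᵢ) = 2/8 + 1/8 + 4/8 + 1/8 + 1/8 = 9/8 = 1.125.
Kraft's inequality requires Σ ≤ 1; here Σ = 1.125 > 1, so no such prefix code exists.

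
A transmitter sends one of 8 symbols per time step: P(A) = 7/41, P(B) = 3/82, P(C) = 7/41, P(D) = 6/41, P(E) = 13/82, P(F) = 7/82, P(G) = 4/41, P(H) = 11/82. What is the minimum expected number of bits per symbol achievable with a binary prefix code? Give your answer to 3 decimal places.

Repeatedly combine the two least-probable nodes; the expected code length is the sum of the merged weights.
merge 3/82 + 7/82 → 5/41
merge 4/41 + 5/41 → 9/41
merge 11/82 + 6/41 → 23/82
merge 13/82 + 7/41 → 27/82
merge 7/41 + 9/41 → 16/41
merge 23/82 + 27/82 → 25/41
merge 16/41 + 25/41 → 1
L = 5/41 + 9/41 + 23/82 + 27/82 + 16/41 + 25/41 + 1 = 121/41 ≈ 2.951 bits/symbol.

2.951 bits/symbol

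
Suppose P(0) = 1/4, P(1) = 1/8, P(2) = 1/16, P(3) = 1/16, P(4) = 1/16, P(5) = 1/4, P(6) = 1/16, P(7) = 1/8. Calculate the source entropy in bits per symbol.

Each probability is a power of 1/2, so log₂(1/p) is an integer.
H = Σ p·log₂(1/p) = 1/4·2 + 1/8·3 + 1/16·4 + 1/16·4 + 1/16·4 + 1/4·2 + 1/16·4 + 1/8·3 = 2.75 bits.

2.75 bits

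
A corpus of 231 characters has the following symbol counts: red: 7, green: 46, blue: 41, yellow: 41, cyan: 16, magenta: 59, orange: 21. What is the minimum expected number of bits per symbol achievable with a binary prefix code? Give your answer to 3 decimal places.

Probabilities are the counts divided by 231.
Repeatedly combine the two least-probable nodes; the expected code length is the sum of the merged weights.
merge 1/33 + 16/231 → 23/231
merge 1/11 + 23/231 → 4/21
merge 41/231 + 41/231 → 82/231
merge 4/21 + 46/231 → 30/77
merge 59/231 + 82/231 → 47/77
merge 30/77 + 47/77 → 1
L = 23/231 + 4/21 + 82/231 + 30/77 + 47/77 + 1 = 611/231 ≈ 2.645 bits/symbol.

2.645 bits/symbol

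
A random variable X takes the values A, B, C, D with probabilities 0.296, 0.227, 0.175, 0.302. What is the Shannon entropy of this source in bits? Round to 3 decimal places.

1.967 bits

H = −Σ pᵢ log₂ pᵢ.
−0.296·log₂(0.296) = 0.5199
−0.227·log₂(0.227) = 0.4856
−0.175·log₂(0.175) = 0.4401
−0.302·log₂(0.302) = 0.5217
Sum ≈ 1.9672 → 1.967 bits.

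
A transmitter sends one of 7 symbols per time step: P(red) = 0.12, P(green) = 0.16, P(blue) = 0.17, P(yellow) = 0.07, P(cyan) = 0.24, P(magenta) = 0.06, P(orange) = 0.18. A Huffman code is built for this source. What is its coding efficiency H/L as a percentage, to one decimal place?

Entropy H = −Σ p log₂ p ≈ 2.6762 bits.
Huffman merges: 3/50+7/100→13/100; 3/25+13/100→1/4; 4/25+17/100→33/100; 9/50+6/25→21/50; 1/4+33/100→29/50; 21/50+29/50→1. L = 271/100 ≈ 2.7100.
Efficiency = H/L = 2.6762/2.7100 = 98.8%.

98.8%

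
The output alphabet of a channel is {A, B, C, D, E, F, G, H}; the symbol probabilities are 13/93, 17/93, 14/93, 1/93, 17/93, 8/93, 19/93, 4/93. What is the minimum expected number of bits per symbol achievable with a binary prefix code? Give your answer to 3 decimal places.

Repeatedly combine the two least-probable nodes; the expected code length is the sum of the merged weights.
merge 1/93 + 4/93 → 5/93
merge 5/93 + 8/93 → 13/93
merge 13/93 + 13/93 → 26/93
merge 14/93 + 17/93 → 1/3
merge 17/93 + 19/93 → 12/31
merge 26/93 + 1/3 → 19/31
merge 12/31 + 19/31 → 1
L = 5/93 + 13/93 + 26/93 + 1/3 + 12/31 + 19/31 + 1 = 87/31 ≈ 2.806 bits/symbol.

2.806 bits/symbol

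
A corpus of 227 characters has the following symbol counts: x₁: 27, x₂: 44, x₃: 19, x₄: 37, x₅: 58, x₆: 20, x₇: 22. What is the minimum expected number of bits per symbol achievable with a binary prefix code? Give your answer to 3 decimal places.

2.722 bits/symbol

Probabilities are the counts divided by 227.
Repeatedly combine the two least-probable nodes; the expected code length is the sum of the merged weights.
merge 19/227 + 20/227 → 39/227
merge 22/227 + 27/227 → 49/227
merge 37/227 + 39/227 → 76/227
merge 44/227 + 49/227 → 93/227
merge 58/227 + 76/227 → 134/227
merge 93/227 + 134/227 → 1
L = 39/227 + 49/227 + 76/227 + 93/227 + 134/227 + 1 = 618/227 ≈ 2.722 bits/symbol.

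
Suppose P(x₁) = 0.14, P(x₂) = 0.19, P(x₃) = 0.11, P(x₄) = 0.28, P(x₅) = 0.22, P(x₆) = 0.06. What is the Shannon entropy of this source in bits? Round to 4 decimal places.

2.4410 bits

H = −Σ pᵢ log₂ pᵢ.
−0.14·log₂(0.14) = 0.3971
−0.19·log₂(0.19) = 0.4552
−0.11·log₂(0.11) = 0.3503
−0.28·log₂(0.28) = 0.5142
−0.22·log₂(0.22) = 0.4806
−0.06·log₂(0.06) = 0.2435
Sum ≈ 2.4410 → 2.4410 bits.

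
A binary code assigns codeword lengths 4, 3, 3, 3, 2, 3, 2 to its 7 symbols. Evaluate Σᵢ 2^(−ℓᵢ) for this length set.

With common denominator 2^4 = 16: Σ 2^(−ℓᵢ) = 1/16 + 2/16 + 2/16 + 2/16 + 4/16 + 2/16 + 4/16 = 17/16 = 1.0625.

1.0625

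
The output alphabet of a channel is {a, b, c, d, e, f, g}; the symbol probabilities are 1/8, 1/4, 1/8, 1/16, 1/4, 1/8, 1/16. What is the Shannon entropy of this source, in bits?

2.625 bits

Each probability is a power of 1/2, so log₂(1/p) is an integer.
H = Σ p·log₂(1/p) = 1/8·3 + 1/4·2 + 1/8·3 + 1/16·4 + 1/4·2 + 1/8·3 + 1/16·4 = 2.625 bits.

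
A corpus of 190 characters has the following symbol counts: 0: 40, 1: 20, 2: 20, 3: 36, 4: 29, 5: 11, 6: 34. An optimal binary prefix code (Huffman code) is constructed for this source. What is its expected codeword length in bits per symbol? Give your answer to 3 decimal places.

2.763 bits/symbol

Probabilities are the counts divided by 190.
Repeatedly combine the two least-probable nodes; the expected code length is the sum of the merged weights.
merge 11/190 + 2/19 → 31/190
merge 2/19 + 29/190 → 49/190
merge 31/190 + 17/95 → 13/38
merge 18/95 + 4/19 → 2/5
merge 49/190 + 13/38 → 3/5
merge 2/5 + 3/5 → 1
L = 31/190 + 49/190 + 13/38 + 2/5 + 3/5 + 1 = 105/38 ≈ 2.763 bits/symbol.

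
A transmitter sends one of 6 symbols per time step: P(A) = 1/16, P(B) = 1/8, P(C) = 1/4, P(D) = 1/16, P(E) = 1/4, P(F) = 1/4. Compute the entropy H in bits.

Each probability is a power of 1/2, so log₂(1/p) is an integer.
H = Σ p·log₂(1/p) = 1/16·4 + 1/8·3 + 1/4·2 + 1/16·4 + 1/4·2 + 1/4·2 = 2.375 bits.

2.375 bits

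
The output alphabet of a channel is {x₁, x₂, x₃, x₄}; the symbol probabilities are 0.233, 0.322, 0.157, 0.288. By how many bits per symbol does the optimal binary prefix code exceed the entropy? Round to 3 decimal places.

Entropy H = −Σ p log₂ p ≈ 1.9527 bits.
Huffman merges: 157/1000+233/1000→39/100; 36/125+161/500→61/100; 39/100+61/100→1. L = 2 ≈ 2.0000.
L − H = 2.0000 − 1.9527 = 0.047 bits.

0.047 bits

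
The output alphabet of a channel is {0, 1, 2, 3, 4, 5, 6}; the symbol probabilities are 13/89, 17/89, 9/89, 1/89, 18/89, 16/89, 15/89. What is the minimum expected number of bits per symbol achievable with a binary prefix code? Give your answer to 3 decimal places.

Repeatedly combine the two least-probable nodes; the expected code length is the sum of the merged weights.
merge 1/89 + 9/89 → 10/89
merge 10/89 + 13/89 → 23/89
merge 15/89 + 16/89 → 31/89
merge 17/89 + 18/89 → 35/89
merge 23/89 + 31/89 → 54/89
merge 35/89 + 54/89 → 1
L = 10/89 + 23/89 + 31/89 + 35/89 + 54/89 + 1 = 242/89 ≈ 2.719 bits/symbol.

2.719 bits/symbol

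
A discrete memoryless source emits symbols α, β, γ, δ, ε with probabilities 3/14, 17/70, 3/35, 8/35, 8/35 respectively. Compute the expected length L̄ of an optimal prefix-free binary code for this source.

2.3 bits/symbol

Repeatedly combine the two least-probable nodes; the expected code length is the sum of the merged weights.
merge 3/35 + 3/14 → 3/10
merge 8/35 + 8/35 → 16/35
merge 17/70 + 3/10 → 19/35
merge 16/35 + 19/35 → 1
L = 3/10 + 16/35 + 19/35 + 1 = 23/10 = 2.3 bits/symbol.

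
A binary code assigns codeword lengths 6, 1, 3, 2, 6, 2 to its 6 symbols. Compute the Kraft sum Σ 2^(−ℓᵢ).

1.15625

With common denominator 2^6 = 64: Σ 2^(−ℓᵢ) = 1/64 + 32/64 + 8/64 + 16/64 + 1/64 + 16/64 = 74/64 = 1.15625.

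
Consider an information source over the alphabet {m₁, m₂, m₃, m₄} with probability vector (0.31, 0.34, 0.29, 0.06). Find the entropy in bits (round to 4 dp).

1.8144 bits

H = −Σ pᵢ log₂ pᵢ.
−0.31·log₂(0.31) = 0.5238
−0.34·log₂(0.34) = 0.5292
−0.29·log₂(0.29) = 0.5179
−0.06·log₂(0.06) = 0.2435
Sum ≈ 1.8144 → 1.8144 bits.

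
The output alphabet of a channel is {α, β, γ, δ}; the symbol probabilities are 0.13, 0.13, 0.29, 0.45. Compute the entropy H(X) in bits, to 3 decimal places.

1.802 bits

H = −Σ pᵢ log₂ pᵢ.
−0.13·log₂(0.13) = 0.3826
−0.13·log₂(0.13) = 0.3826
−0.29·log₂(0.29) = 0.5179
−0.45·log₂(0.45) = 0.5184
Sum ≈ 1.8016 → 1.802 bits.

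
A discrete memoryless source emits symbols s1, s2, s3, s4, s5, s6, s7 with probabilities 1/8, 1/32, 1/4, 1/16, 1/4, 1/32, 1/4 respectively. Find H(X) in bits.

2.4375 bits

Each probability is a power of 1/2, so log₂(1/p) is an integer.
H = Σ p·log₂(1/p) = 1/8·3 + 1/32·5 + 1/4·2 + 1/16·4 + 1/4·2 + 1/32·5 + 1/4·2 = 2.4375 bits.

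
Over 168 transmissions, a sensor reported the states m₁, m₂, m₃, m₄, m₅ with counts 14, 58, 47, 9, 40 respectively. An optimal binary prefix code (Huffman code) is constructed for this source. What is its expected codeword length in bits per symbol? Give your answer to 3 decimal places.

Probabilities are the counts divided by 168.
Repeatedly combine the two least-probable nodes; the expected code length is the sum of the merged weights.
merge 3/56 + 1/12 → 23/168
merge 23/168 + 5/21 → 3/8
merge 47/168 + 29/84 → 5/8
merge 3/8 + 5/8 → 1
L = 23/168 + 3/8 + 5/8 + 1 = 359/168 ≈ 2.137 bits/symbol.

2.137 bits/symbol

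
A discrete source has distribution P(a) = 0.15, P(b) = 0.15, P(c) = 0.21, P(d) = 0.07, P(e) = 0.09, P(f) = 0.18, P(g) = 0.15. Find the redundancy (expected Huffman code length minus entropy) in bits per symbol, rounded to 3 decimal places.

0.039 bits

Entropy H = −Σ p log₂ p ≈ 2.7310 bits.
Huffman merges: 7/100+9/100→4/25; 3/20+3/20→3/10; 3/20+4/25→31/100; 9/50+21/100→39/100; 3/10+31/100→61/100; 39/100+61/100→1. L = 277/100 ≈ 2.7700.
L − H = 2.7700 − 2.7310 = 0.039 bits.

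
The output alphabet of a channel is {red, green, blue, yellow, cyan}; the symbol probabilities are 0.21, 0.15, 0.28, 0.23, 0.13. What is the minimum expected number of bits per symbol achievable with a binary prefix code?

2.28 bits/symbol

Repeatedly combine the two least-probable nodes; the expected code length is the sum of the merged weights.
merge 13/100 + 3/20 → 7/25
merge 21/100 + 23/100 → 11/25
merge 7/25 + 7/25 → 14/25
merge 11/25 + 14/25 → 1
L = 7/25 + 11/25 + 14/25 + 1 = 57/25 = 2.28 bits/symbol.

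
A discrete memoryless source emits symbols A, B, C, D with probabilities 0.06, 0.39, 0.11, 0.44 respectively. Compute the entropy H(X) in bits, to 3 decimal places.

1.645 bits

H = −Σ pᵢ log₂ pᵢ.
−0.06·log₂(0.06) = 0.2435
−0.39·log₂(0.39) = 0.5298
−0.11·log₂(0.11) = 0.3503
−0.44·log₂(0.44) = 0.5211
Sum ≈ 1.6448 → 1.645 bits.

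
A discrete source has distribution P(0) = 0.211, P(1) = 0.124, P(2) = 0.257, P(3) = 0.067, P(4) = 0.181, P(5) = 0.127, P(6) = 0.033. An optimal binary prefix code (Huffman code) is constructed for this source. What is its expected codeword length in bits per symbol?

Repeatedly combine the two least-probable nodes; the expected code length is the sum of the merged weights.
merge 33/1000 + 67/1000 → 1/10
merge 1/10 + 31/250 → 28/125
merge 127/1000 + 181/1000 → 77/250
merge 211/1000 + 28/125 → 87/200
merge 257/1000 + 77/250 → 113/200
merge 87/200 + 113/200 → 1
L = 1/10 + 28/125 + 77/250 + 87/200 + 113/200 + 1 = 329/125 = 2.632 bits/symbol.

2.632 bits/symbol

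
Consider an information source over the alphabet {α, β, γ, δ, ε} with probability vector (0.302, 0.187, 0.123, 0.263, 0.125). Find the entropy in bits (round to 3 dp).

2.228 bits

H = −Σ pᵢ log₂ pᵢ.
−0.302·log₂(0.302) = 0.5217
−0.187·log₂(0.187) = 0.4523
−0.123·log₂(0.123) = 0.3719
−0.263·log₂(0.263) = 0.5068
−0.125·log₂(0.125) = 0.3750
Sum ≈ 2.2276 → 2.228 bits.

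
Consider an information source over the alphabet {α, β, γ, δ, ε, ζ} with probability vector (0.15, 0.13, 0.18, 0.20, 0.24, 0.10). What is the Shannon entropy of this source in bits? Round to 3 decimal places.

2.529 bits

H = −Σ pᵢ log₂ pᵢ.
−0.15·log₂(0.15) = 0.4105
−0.13·log₂(0.13) = 0.3826
−0.18·log₂(0.18) = 0.4453
−0.20·log₂(0.20) = 0.4644
−0.24·log₂(0.24) = 0.4941
−0.10·log₂(0.10) = 0.3322
Sum ≈ 2.5292 → 2.529 bits.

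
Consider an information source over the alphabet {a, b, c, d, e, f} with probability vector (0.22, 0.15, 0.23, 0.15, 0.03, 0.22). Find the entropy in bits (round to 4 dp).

2.4217 bits

H = −Σ pᵢ log₂ pᵢ.
−0.22·log₂(0.22) = 0.4806
−0.15·log₂(0.15) = 0.4105
−0.23·log₂(0.23) = 0.4877
−0.15·log₂(0.15) = 0.4105
−0.03·log₂(0.03) = 0.1518
−0.22·log₂(0.22) = 0.4806
Sum ≈ 2.4217 → 2.4217 bits.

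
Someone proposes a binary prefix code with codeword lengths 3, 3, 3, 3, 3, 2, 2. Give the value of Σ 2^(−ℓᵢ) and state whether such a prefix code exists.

1.125; no

With common denominator 2^3 = 8: Σ 2^(−ℓᵢ) = 1/8 + 1/8 + 1/8 + 1/8 + 1/8 + 2/8 + 2/8 = 9/8 = 1.125.
Kraft's inequality requires Σ ≤ 1; here Σ = 1.125 > 1, so no such prefix code exists.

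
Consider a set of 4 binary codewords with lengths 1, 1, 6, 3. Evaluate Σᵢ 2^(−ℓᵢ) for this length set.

With common denominator 2^6 = 64: Σ 2^(−ℓᵢ) = 32/64 + 32/64 + 1/64 + 8/64 = 73/64 = 1.140625.

1.140625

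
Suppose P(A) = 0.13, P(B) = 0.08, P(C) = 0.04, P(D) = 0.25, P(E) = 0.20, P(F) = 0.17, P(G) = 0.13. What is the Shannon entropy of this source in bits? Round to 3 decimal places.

H = −Σ pᵢ log₂ pᵢ.
−0.13·log₂(0.13) = 0.3826
−0.08·log₂(0.08) = 0.2915
−0.04·log₂(0.04) = 0.1858
−0.25·log₂(0.25) = 0.5000
−0.20·log₂(0.20) = 0.4644
−0.17·log₂(0.17) = 0.4346
−0.13·log₂(0.13) = 0.3826
Sum ≈ 2.6415 → 2.642 bits.

2.642 bits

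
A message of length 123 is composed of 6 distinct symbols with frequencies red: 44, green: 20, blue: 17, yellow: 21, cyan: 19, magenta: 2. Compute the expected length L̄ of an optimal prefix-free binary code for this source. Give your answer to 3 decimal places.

2.439 bits/symbol

Probabilities are the counts divided by 123.
Repeatedly combine the two least-probable nodes; the expected code length is the sum of the merged weights.
merge 2/123 + 17/123 → 19/123
merge 19/123 + 19/123 → 38/123
merge 20/123 + 7/41 → 1/3
merge 38/123 + 1/3 → 79/123
merge 44/123 + 79/123 → 1
L = 19/123 + 38/123 + 1/3 + 79/123 + 1 = 100/41 ≈ 2.439 bits/symbol.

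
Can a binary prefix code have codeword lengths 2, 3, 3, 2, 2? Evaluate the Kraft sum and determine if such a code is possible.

1; yes

With common denominator 2^3 = 8: Σ 2^(−ℓᵢ) = 2/8 + 1/8 + 1/8 + 2/8 + 2/8 = 8/8 = 1.
Kraft's inequality requires Σ ≤ 1; here Σ = 1 ≤ 1, so such a prefix code exists.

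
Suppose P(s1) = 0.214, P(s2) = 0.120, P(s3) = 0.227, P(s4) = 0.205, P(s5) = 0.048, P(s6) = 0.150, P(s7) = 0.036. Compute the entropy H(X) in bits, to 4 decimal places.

H = −Σ pᵢ log₂ pᵢ.
−0.214·log₂(0.214) = 0.4760
−0.120·log₂(0.120) = 0.3671
−0.227·log₂(0.227) = 0.4856
−0.205·log₂(0.205) = 0.4687
−0.048·log₂(0.048) = 0.2103
−0.150·log₂(0.150) = 0.4105
−0.036·log₂(0.036) = 0.1727
Sum ≈ 2.5908 → 2.5908 bits.

2.5908 bits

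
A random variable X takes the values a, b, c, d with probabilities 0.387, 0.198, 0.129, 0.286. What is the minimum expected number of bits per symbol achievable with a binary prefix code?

Repeatedly combine the two least-probable nodes; the expected code length is the sum of the merged weights.
merge 129/1000 + 99/500 → 327/1000
merge 143/500 + 327/1000 → 613/1000
merge 387/1000 + 613/1000 → 1
L = 327/1000 + 613/1000 + 1 = 97/50 = 1.94 bits/symbol.

1.94 bits/symbol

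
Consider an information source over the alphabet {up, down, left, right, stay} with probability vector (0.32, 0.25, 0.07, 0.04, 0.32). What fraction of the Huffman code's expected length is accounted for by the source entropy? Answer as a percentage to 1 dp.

95.1%

Entropy H = −Σ p log₂ p ≈ 2.0064 bits.
Huffman merges: 1/25+7/100→11/100; 11/100+1/4→9/25; 8/25+8/25→16/25; 9/25+16/25→1. L = 211/100 ≈ 2.1100.
Efficiency = H/L = 2.0064/2.1100 = 95.1%.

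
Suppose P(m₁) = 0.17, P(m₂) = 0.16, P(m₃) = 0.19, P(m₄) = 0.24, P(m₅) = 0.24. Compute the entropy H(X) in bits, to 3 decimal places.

H = −Σ pᵢ log₂ pᵢ.
−0.17·log₂(0.17) = 0.4346
−0.16·log₂(0.16) = 0.4230
−0.19·log₂(0.19) = 0.4552
−0.24·log₂(0.24) = 0.4941
−0.24·log₂(0.24) = 0.4941
Sum ≈ 2.3011 → 2.301 bits.

2.301 bits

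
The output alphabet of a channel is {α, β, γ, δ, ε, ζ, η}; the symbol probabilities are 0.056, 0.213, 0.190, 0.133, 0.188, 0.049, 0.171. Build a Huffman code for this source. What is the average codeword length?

Repeatedly combine the two least-probable nodes; the expected code length is the sum of the merged weights.
merge 49/1000 + 7/125 → 21/200
merge 21/200 + 133/1000 → 119/500
merge 171/1000 + 47/250 → 359/1000
merge 19/100 + 213/1000 → 403/1000
merge 119/500 + 359/1000 → 597/1000
merge 403/1000 + 597/1000 → 1
L = 21/200 + 119/500 + 359/1000 + 403/1000 + 597/1000 + 1 = 1351/500 = 2.702 bits/symbol.

2.702 bits/symbol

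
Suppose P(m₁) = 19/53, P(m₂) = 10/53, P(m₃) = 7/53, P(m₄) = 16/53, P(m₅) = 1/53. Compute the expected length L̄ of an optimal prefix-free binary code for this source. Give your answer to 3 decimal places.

2.132 bits/symbol

Repeatedly combine the two least-probable nodes; the expected code length is the sum of the merged weights.
merge 1/53 + 7/53 → 8/53
merge 8/53 + 10/53 → 18/53
merge 16/53 + 18/53 → 34/53
merge 19/53 + 34/53 → 1
L = 8/53 + 18/53 + 34/53 + 1 = 113/53 ≈ 2.132 bits/symbol.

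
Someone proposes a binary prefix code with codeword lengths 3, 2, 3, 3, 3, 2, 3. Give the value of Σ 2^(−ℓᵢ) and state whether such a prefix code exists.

1.125; no

With common denominator 2^3 = 8: Σ 2^(−ℓᵢ) = 1/8 + 2/8 + 1/8 + 1/8 + 1/8 + 2/8 + 1/8 = 9/8 = 1.125.
Kraft's inequality requires Σ ≤ 1; here Σ = 1.125 > 1, so no such prefix code exists.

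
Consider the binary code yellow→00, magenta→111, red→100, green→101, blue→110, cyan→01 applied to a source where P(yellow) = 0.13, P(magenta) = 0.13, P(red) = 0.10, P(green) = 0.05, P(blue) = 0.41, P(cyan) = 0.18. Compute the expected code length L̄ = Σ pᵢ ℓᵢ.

2.69 bits/symbol

L̄ = Σ pᵢ·ℓᵢ = 0.13·2 + 0.13·3 + 0.10·3 + 0.05·3 + 0.41·3 + 0.18·2 = 2.69 bits/symbol.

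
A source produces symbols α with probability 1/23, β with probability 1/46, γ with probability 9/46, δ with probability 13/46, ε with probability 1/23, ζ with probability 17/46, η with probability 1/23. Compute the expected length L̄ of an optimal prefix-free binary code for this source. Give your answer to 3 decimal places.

2.283 bits/symbol

Repeatedly combine the two least-probable nodes; the expected code length is the sum of the merged weights.
merge 1/46 + 1/23 → 3/46
merge 1/23 + 1/23 → 2/23
merge 3/46 + 2/23 → 7/46
merge 7/46 + 9/46 → 8/23
merge 13/46 + 8/23 → 29/46
merge 17/46 + 29/46 → 1
L = 3/46 + 2/23 + 7/46 + 8/23 + 29/46 + 1 = 105/46 ≈ 2.283 bits/symbol.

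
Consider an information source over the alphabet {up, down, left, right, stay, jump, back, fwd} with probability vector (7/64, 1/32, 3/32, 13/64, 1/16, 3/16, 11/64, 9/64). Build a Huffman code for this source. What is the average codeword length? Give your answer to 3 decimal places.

2.891 bits/symbol

Repeatedly combine the two least-probable nodes; the expected code length is the sum of the merged weights.
merge 1/32 + 1/16 → 3/32
merge 3/32 + 3/32 → 3/16
merge 7/64 + 9/64 → 1/4
merge 11/64 + 3/16 → 23/64
merge 3/16 + 13/64 → 25/64
merge 1/4 + 23/64 → 39/64
merge 25/64 + 39/64 → 1
L = 3/32 + 3/16 + 1/4 + 23/64 + 25/64 + 39/64 + 1 = 185/64 ≈ 2.891 bits/symbol.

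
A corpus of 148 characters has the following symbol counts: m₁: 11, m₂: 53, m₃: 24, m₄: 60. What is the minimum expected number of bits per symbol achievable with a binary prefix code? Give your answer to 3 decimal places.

1.831 bits/symbol

Probabilities are the counts divided by 148.
Repeatedly combine the two least-probable nodes; the expected code length is the sum of the merged weights.
merge 11/148 + 6/37 → 35/148
merge 35/148 + 53/148 → 22/37
merge 15/37 + 22/37 → 1
L = 35/148 + 22/37 + 1 = 271/148 ≈ 1.831 bits/symbol.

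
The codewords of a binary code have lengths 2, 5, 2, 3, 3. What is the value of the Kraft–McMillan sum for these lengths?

0.78125

With common denominator 2^5 = 32: Σ 2^(−ℓᵢ) = 8/32 + 1/32 + 8/32 + 4/32 + 4/32 = 25/32 = 0.78125.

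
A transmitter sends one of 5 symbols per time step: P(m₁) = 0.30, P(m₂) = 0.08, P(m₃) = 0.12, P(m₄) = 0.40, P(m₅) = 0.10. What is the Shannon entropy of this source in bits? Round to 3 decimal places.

H = −Σ pᵢ log₂ pᵢ.
−0.30·log₂(0.30) = 0.5211
−0.08·log₂(0.08) = 0.2915
−0.12·log₂(0.12) = 0.3671
−0.40·log₂(0.40) = 0.5288
−0.10·log₂(0.10) = 0.3322
Sum ≈ 2.0406 → 2.041 bits.

2.041 bits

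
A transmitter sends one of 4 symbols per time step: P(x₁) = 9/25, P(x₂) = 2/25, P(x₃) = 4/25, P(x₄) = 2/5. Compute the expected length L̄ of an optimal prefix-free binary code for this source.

Repeatedly combine the two least-probable nodes; the expected code length is the sum of the merged weights.
merge 2/25 + 4/25 → 6/25
merge 6/25 + 9/25 → 3/5
merge 2/5 + 3/5 → 1
L = 6/25 + 3/5 + 1 = 46/25 = 1.84 bits/symbol.

1.84 bits/symbol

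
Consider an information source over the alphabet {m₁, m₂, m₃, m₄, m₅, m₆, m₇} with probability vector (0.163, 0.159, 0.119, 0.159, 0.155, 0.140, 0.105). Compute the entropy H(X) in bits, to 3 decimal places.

H = −Σ pᵢ log₂ pᵢ.
−0.163·log₂(0.163) = 0.4266
−0.159·log₂(0.159) = 0.4218
−0.119·log₂(0.119) = 0.3654
−0.159·log₂(0.159) = 0.4218
−0.155·log₂(0.155) = 0.4169
−0.140·log₂(0.140) = 0.3971
−0.105·log₂(0.105) = 0.3414
Sum ≈ 2.7911 → 2.791 bits.

2.791 bits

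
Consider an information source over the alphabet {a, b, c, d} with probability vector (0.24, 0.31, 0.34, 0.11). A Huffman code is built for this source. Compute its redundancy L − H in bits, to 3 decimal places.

Entropy H = −Σ p log₂ p ≈ 1.8974 bits.
Huffman merges: 11/100+6/25→7/20; 31/100+17/50→13/20; 7/20+13/20→1. L = 2 ≈ 2.0000.
L − H = 2.0000 − 1.8974 = 0.103 bits.

0.103 bits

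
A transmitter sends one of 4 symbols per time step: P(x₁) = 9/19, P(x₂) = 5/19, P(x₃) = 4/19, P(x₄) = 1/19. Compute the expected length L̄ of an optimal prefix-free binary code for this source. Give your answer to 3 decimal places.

1.789 bits/symbol

Repeatedly combine the two least-probable nodes; the expected code length is the sum of the merged weights.
merge 1/19 + 4/19 → 5/19
merge 5/19 + 5/19 → 10/19
merge 9/19 + 10/19 → 1
L = 5/19 + 10/19 + 1 = 34/19 ≈ 1.789 bits/symbol.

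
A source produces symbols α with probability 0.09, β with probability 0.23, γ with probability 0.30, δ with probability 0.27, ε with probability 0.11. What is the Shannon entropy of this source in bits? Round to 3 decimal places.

2.182 bits

H = −Σ pᵢ log₂ pᵢ.
−0.09·log₂(0.09) = 0.3127
−0.23·log₂(0.23) = 0.4877
−0.30·log₂(0.30) = 0.5211
−0.27·log₂(0.27) = 0.5100
−0.11·log₂(0.11) = 0.3503
Sum ≈ 2.1817 → 2.182 bits.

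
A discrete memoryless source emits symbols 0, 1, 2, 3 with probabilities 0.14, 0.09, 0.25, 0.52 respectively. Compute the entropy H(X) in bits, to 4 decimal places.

H = −Σ pᵢ log₂ pᵢ.
−0.14·log₂(0.14) = 0.3971
−0.09·log₂(0.09) = 0.3127
−0.25·log₂(0.25) = 0.5000
−0.52·log₂(0.52) = 0.4906
Sum ≈ 1.7003 → 1.7003 bits.

1.7003 bits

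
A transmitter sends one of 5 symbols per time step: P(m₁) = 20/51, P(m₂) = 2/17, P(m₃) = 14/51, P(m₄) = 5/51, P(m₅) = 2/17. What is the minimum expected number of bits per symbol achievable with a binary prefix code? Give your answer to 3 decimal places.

2.157 bits/symbol

Repeatedly combine the two least-probable nodes; the expected code length is the sum of the merged weights.
merge 5/51 + 2/17 → 11/51
merge 2/17 + 11/51 → 1/3
merge 14/51 + 1/3 → 31/51
merge 20/51 + 31/51 → 1
L = 11/51 + 1/3 + 31/51 + 1 = 110/51 ≈ 2.157 bits/symbol.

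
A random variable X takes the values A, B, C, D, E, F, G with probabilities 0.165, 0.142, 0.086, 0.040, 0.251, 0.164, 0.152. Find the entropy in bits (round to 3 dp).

2.660 bits

H = −Σ pᵢ log₂ pᵢ.
−0.165·log₂(0.165) = 0.4289
−0.142·log₂(0.142) = 0.3999
−0.086·log₂(0.086) = 0.3044
−0.040·log₂(0.040) = 0.1858
−0.251·log₂(0.251) = 0.5006
−0.164·log₂(0.164) = 0.4278
−0.152·log₂(0.152) = 0.4131
Sum ≈ 2.6604 → 2.660 bits.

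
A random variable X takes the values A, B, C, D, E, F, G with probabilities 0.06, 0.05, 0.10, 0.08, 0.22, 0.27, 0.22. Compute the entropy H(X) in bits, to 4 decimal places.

H = −Σ pᵢ log₂ pᵢ.
−0.06·log₂(0.06) = 0.2435
−0.05·log₂(0.05) = 0.2161
−0.10·log₂(0.10) = 0.3322
−0.08·log₂(0.08) = 0.2915
−0.22·log₂(0.22) = 0.4806
−0.27·log₂(0.27) = 0.5100
−0.22·log₂(0.22) = 0.4806
Sum ≈ 2.5545 → 2.5545 bits.

2.5545 bits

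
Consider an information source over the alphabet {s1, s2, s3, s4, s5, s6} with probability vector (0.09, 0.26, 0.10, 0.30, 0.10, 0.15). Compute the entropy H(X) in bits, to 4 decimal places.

2.4140 bits

H = −Σ pᵢ log₂ pᵢ.
−0.09·log₂(0.09) = 0.3127
−0.26·log₂(0.26) = 0.5053
−0.10·log₂(0.10) = 0.3322
−0.30·log₂(0.30) = 0.5211
−0.10·log₂(0.10) = 0.3322
−0.15·log₂(0.15) = 0.4105
Sum ≈ 2.4140 → 2.4140 bits.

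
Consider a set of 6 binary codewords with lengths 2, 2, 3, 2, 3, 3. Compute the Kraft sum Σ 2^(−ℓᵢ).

1.125

With common denominator 2^3 = 8: Σ 2^(−ℓᵢ) = 2/8 + 2/8 + 1/8 + 2/8 + 1/8 + 1/8 = 9/8 = 1.125.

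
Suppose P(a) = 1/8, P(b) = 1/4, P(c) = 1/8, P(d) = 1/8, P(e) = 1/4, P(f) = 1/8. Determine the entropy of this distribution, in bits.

2.5 bits

Each probability is a power of 1/2, so log₂(1/p) is an integer.
H = Σ p·log₂(1/p) = 1/8·3 + 1/4·2 + 1/8·3 + 1/8·3 + 1/4·2 + 1/8·3 = 2.5 bits.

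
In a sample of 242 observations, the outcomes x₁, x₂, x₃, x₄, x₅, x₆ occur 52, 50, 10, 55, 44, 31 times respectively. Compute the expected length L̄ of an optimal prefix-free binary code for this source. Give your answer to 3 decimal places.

2.521 bits/symbol

Probabilities are the counts divided by 242.
Repeatedly combine the two least-probable nodes; the expected code length is the sum of the merged weights.
merge 5/121 + 31/242 → 41/242
merge 41/242 + 2/11 → 85/242
merge 25/121 + 26/121 → 51/121
merge 5/22 + 85/242 → 70/121
merge 51/121 + 70/121 → 1
L = 41/242 + 85/242 + 51/121 + 70/121 + 1 = 305/121 ≈ 2.521 bits/symbol.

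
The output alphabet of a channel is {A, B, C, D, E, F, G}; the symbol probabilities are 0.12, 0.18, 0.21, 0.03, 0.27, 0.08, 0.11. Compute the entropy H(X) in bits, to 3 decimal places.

H = −Σ pᵢ log₂ pᵢ.
−0.12·log₂(0.12) = 0.3671
−0.18·log₂(0.18) = 0.4453
−0.21·log₂(0.21) = 0.4728
−0.03·log₂(0.03) = 0.1518
−0.27·log₂(0.27) = 0.5100
−0.08·log₂(0.08) = 0.2915
−0.11·log₂(0.11) = 0.3503
Sum ≈ 2.5888 → 2.589 bits.

2.589 bits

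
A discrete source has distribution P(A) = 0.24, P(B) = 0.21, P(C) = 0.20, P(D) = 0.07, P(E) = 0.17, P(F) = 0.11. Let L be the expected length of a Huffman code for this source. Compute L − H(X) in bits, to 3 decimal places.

0.045 bits

Entropy H = −Σ p log₂ p ≈ 2.4848 bits.
Huffman merges: 7/100+11/100→9/50; 17/100+9/50→7/20; 1/5+21/100→41/100; 6/25+7/20→59/100; 41/100+59/100→1. L = 253/100 ≈ 2.5300.
L − H = 2.5300 − 2.4848 = 0.045 bits.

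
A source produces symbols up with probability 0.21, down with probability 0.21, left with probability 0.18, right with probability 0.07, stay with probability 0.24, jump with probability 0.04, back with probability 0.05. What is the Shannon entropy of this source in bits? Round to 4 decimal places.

H = −Σ pᵢ log₂ pᵢ.
−0.21·log₂(0.21) = 0.4728
−0.21·log₂(0.21) = 0.4728
−0.18·log₂(0.18) = 0.4453
−0.07·log₂(0.07) = 0.2686
−0.24·log₂(0.24) = 0.4941
−0.04·log₂(0.04) = 0.1858
−0.05·log₂(0.05) = 0.2161
Sum ≈ 2.5555 → 2.5555 bits.

2.5555 bits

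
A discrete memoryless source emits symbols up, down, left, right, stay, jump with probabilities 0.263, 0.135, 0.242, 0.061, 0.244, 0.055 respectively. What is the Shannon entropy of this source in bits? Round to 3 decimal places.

H = −Σ pᵢ log₂ pᵢ.
−0.263·log₂(0.263) = 0.5068
−0.135·log₂(0.135) = 0.3900
−0.242·log₂(0.242) = 0.4954
−0.061·log₂(0.061) = 0.2461
−0.244·log₂(0.244) = 0.4966
−0.055·log₂(0.055) = 0.2301
Sum ≈ 2.3650 → 2.365 bits.

2.365 bits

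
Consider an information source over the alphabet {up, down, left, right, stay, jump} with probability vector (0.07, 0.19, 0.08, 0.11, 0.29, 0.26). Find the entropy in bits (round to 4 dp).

H = −Σ pᵢ log₂ pᵢ.
−0.07·log₂(0.07) = 0.2686
−0.19·log₂(0.19) = 0.4552
−0.08·log₂(0.08) = 0.2915
−0.11·log₂(0.11) = 0.3503
−0.29·log₂(0.29) = 0.5179
−0.26·log₂(0.26) = 0.5053
Sum ≈ 2.3888 → 2.3888 bits.

2.3888 bits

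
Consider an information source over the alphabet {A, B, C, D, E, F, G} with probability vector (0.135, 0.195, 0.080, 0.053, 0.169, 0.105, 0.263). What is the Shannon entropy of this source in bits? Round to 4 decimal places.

2.6477 bits

H = −Σ pᵢ log₂ pᵢ.
−0.135·log₂(0.135) = 0.3900
−0.195·log₂(0.195) = 0.4599
−0.080·log₂(0.080) = 0.2915
−0.053·log₂(0.053) = 0.2246
−0.169·log₂(0.169) = 0.4335
−0.105·log₂(0.105) = 0.3414
−0.263·log₂(0.263) = 0.5068
Sum ≈ 2.6477 → 2.6477 bits.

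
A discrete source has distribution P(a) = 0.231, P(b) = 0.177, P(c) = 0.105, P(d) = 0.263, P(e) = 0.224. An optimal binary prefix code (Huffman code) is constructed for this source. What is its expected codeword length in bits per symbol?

Repeatedly combine the two least-probable nodes; the expected code length is the sum of the merged weights.
merge 21/200 + 177/1000 → 141/500
merge 28/125 + 231/1000 → 91/200
merge 263/1000 + 141/500 → 109/200
merge 91/200 + 109/200 → 1
L = 141/500 + 91/200 + 109/200 + 1 = 1141/500 = 2.282 bits/symbol.

2.282 bits/symbol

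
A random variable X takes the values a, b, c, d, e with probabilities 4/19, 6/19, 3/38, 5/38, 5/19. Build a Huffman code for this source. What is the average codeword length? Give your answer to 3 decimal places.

2.211 bits/symbol

Repeatedly combine the two least-probable nodes; the expected code length is the sum of the merged weights.
merge 3/38 + 5/38 → 4/19
merge 4/19 + 4/19 → 8/19
merge 5/19 + 6/19 → 11/19
merge 8/19 + 11/19 → 1
L = 4/19 + 8/19 + 11/19 + 1 = 42/19 ≈ 2.211 bits/symbol.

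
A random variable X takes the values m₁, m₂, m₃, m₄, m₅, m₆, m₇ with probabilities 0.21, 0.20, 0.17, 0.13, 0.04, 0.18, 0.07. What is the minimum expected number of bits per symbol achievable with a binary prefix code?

2.7 bits/symbol

Repeatedly combine the two least-probable nodes; the expected code length is the sum of the merged weights.
merge 1/25 + 7/100 → 11/100
merge 11/100 + 13/100 → 6/25
merge 17/100 + 9/50 → 7/20
merge 1/5 + 21/100 → 41/100
merge 6/25 + 7/20 → 59/100
merge 41/100 + 59/100 → 1
L = 11/100 + 6/25 + 7/20 + 41/100 + 59/100 + 1 = 27/10 = 2.7 bits/symbol.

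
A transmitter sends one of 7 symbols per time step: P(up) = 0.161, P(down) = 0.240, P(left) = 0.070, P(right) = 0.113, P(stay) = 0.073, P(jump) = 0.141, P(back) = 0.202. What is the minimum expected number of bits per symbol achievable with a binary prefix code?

2.701 bits/symbol

Repeatedly combine the two least-probable nodes; the expected code length is the sum of the merged weights.
merge 7/100 + 73/1000 → 143/1000
merge 113/1000 + 141/1000 → 127/500
merge 143/1000 + 161/1000 → 38/125
merge 101/500 + 6/25 → 221/500
merge 127/500 + 38/125 → 279/500
merge 221/500 + 279/500 → 1
L = 143/1000 + 127/500 + 38/125 + 221/500 + 279/500 + 1 = 2701/1000 = 2.701 bits/symbol.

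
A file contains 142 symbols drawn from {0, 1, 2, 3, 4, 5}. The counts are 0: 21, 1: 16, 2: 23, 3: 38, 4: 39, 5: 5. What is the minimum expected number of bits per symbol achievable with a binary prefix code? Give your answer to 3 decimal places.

2.444 bits/symbol

Probabilities are the counts divided by 142.
Repeatedly combine the two least-probable nodes; the expected code length is the sum of the merged weights.
merge 5/142 + 8/71 → 21/142
merge 21/142 + 21/142 → 21/71
merge 23/142 + 19/71 → 61/142
merge 39/142 + 21/71 → 81/142
merge 61/142 + 81/142 → 1
L = 21/142 + 21/71 + 61/142 + 81/142 + 1 = 347/142 ≈ 2.444 bits/symbol.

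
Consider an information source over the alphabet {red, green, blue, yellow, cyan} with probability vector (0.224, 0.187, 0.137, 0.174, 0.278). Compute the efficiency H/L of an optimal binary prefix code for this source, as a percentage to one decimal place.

98.7%

Entropy H = −Σ p log₂ p ≈ 2.2811 bits.
Huffman merges: 137/1000+87/500→311/1000; 187/1000+28/125→411/1000; 139/500+311/1000→589/1000; 411/1000+589/1000→1. L = 2311/1000 ≈ 2.3110.
Efficiency = H/L = 2.2811/2.3110 = 98.7%.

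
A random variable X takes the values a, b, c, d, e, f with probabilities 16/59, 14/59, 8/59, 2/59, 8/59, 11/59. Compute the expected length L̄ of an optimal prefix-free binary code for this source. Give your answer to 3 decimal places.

Repeatedly combine the two least-probable nodes; the expected code length is the sum of the merged weights.
merge 2/59 + 8/59 → 10/59
merge 8/59 + 10/59 → 18/59
merge 11/59 + 14/59 → 25/59
merge 16/59 + 18/59 → 34/59
merge 25/59 + 34/59 → 1
L = 10/59 + 18/59 + 25/59 + 34/59 + 1 = 146/59 ≈ 2.475 bits/symbol.

2.475 bits/symbol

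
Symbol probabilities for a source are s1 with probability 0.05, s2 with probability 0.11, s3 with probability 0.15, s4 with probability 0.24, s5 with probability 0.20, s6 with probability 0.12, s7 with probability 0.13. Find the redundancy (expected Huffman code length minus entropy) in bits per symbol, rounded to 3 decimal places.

Entropy H = −Σ p log₂ p ≈ 2.6852 bits.
Huffman merges: 1/20+11/100→4/25; 3/25+13/100→1/4; 3/20+4/25→31/100; 1/5+6/25→11/25; 1/4+31/100→14/25; 11/25+14/25→1. L = 68/25 ≈ 2.7200.
L − H = 2.7200 − 2.6852 = 0.035 bits.

0.035 bits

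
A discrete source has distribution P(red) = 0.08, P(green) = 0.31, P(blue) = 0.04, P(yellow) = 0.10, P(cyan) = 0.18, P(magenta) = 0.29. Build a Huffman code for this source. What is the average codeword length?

2.34 bits/symbol

Repeatedly combine the two least-probable nodes; the expected code length is the sum of the merged weights.
merge 1/25 + 2/25 → 3/25
merge 1/10 + 3/25 → 11/50
merge 9/50 + 11/50 → 2/5
merge 29/100 + 31/100 → 3/5
merge 2/5 + 3/5 → 1
L = 3/25 + 11/50 + 2/5 + 3/5 + 1 = 117/50 = 2.34 bits/symbol.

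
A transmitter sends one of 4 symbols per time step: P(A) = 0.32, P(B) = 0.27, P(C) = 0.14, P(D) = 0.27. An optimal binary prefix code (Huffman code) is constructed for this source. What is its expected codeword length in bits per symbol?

2 bits/symbol

Repeatedly combine the two least-probable nodes; the expected code length is the sum of the merged weights.
merge 7/50 + 27/100 → 41/100
merge 27/100 + 8/25 → 59/100
merge 41/100 + 59/100 → 1
L = 41/100 + 59/100 + 1 = 2 bits/symbol.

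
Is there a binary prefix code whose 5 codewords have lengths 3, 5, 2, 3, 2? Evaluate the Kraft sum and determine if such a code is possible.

With common denominator 2^5 = 32: Σ 2^(−ℓᵢ) = 4/32 + 1/32 + 8/32 + 4/32 + 8/32 = 25/32 = 0.78125.
Kraft's inequality requires Σ ≤ 1; here Σ = 0.78125 ≤ 1, so such a prefix code exists.

0.78125; yes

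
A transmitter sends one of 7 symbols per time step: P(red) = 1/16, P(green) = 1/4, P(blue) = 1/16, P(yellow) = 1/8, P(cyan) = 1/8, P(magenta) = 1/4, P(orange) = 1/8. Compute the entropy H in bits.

Each probability is a power of 1/2, so log₂(1/p) is an integer.
H = Σ p·log₂(1/p) = 1/16·4 + 1/4·2 + 1/16·4 + 1/8·3 + 1/8·3 + 1/4·2 + 1/8·3 = 2.625 bits.

2.625 bits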